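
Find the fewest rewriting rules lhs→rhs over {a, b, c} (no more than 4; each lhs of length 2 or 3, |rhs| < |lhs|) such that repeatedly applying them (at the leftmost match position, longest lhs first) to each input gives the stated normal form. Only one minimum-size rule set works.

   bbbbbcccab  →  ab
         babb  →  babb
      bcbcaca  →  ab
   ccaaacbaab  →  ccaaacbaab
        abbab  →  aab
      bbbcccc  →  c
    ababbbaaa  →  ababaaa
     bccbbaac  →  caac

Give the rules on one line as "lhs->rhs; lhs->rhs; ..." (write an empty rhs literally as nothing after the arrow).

  | bbbbbcccab => bbbbccab => bbbcab => bbab => ab
  | babb
  | bcbcaca => bcaca => aca => ab
  | ccaaacbaab

aca->ab; bba->a; bc->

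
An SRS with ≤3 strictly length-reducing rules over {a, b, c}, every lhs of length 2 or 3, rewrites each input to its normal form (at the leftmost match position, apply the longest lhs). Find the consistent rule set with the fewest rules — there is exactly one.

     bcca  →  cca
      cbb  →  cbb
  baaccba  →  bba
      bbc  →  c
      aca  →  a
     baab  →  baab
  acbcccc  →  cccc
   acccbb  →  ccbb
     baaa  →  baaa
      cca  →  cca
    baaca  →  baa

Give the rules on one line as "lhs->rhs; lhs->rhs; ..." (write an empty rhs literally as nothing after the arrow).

ac->; bc->c

  | bcca => cca
  | cbb
  | baaccba => bacba => bba
  | bbc => bc => c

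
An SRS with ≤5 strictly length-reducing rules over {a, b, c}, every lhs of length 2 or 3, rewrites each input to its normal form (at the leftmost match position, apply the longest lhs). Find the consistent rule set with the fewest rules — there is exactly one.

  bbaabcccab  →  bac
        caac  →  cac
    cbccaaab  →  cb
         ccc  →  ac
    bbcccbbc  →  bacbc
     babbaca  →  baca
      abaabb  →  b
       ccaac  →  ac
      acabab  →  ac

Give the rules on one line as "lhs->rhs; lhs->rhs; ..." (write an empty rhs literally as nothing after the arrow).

aa->a; ab->; bb->b; cc->a

  | bbaabcccab => baabcccab => babcccab => bcccab => bacab => bac
  | caac => cac
  | cbccaaab => cbaaaab => cbaaab => cbaab => cbab => cb
  | ccc => ac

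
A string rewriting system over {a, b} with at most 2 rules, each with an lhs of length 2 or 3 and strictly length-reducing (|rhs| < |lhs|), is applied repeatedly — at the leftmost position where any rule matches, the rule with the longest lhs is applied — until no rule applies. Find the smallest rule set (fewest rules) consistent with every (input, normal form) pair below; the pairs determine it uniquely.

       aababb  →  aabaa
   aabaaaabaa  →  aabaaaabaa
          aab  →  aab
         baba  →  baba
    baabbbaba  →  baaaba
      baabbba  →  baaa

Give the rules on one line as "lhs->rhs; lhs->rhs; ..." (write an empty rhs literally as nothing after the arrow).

bb->a; bbb->

  | aababb => aabaa
  | aabaaaabaa
  | aab
  | baba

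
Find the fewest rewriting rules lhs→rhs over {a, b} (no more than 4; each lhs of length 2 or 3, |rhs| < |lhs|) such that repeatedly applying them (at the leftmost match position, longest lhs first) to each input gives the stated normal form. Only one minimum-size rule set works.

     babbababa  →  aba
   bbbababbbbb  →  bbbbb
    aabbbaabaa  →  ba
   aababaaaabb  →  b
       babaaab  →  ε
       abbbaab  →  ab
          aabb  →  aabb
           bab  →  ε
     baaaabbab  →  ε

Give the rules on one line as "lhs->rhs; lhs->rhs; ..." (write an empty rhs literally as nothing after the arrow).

aaa->ba; baa->a; bab->

  | babbababa => bababa => aba
  | bbbababbbbb => bbabbbbb => bbbbb
  | aabbbaabaa => aabbabaa => aabaa => aaa => ba
  | aababaaaabb => aaaaaabb => baaaabb => aaabb => babb => b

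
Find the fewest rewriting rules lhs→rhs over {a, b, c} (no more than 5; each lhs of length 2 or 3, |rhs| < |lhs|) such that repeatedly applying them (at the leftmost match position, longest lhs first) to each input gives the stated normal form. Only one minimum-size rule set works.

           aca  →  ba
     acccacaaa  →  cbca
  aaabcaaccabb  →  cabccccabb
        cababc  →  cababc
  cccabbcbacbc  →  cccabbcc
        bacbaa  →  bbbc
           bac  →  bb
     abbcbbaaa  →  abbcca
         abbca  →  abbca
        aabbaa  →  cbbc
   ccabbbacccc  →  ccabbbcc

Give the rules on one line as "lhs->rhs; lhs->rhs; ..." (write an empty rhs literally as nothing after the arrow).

  | aca => ba
  | acccacaaa => cacaaa => cbaaa => cbca
  | aaabcaaccabb => cabcaaccabb => cabccccabb
  | cababc

aa->c; ac->b; acc->; bcb->bc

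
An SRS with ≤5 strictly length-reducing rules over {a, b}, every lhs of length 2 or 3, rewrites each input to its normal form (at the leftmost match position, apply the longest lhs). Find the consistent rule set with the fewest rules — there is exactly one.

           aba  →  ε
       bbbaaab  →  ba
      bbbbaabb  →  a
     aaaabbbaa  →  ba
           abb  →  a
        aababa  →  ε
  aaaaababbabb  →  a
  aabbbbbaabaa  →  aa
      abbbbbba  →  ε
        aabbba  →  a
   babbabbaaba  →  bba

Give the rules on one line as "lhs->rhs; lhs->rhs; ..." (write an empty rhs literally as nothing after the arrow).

  | aba => ε
  | bbbaaab => aaaab => bab => ba
  | bbbbaabb => abaabb => abb => ab => a
  | aaaabbbaa => babbbaa => babbaa => babaa => ba

aaa->b; ab->a; aba->; bbb->a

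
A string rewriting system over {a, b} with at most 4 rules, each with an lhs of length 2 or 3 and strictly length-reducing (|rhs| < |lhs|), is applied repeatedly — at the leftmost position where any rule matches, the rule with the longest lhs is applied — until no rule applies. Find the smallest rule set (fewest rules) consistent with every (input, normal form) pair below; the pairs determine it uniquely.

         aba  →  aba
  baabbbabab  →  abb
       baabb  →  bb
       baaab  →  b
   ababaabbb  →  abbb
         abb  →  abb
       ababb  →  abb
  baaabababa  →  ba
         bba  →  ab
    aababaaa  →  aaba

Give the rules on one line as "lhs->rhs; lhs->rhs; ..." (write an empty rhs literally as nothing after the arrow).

baa->ba; bab->b; bba->ab

  | aba
  | baabbbabab => babbbabab => bbbabab => babbab => bbab => abb
  | baabb => babb => bb
  | baaab => baab => bab => b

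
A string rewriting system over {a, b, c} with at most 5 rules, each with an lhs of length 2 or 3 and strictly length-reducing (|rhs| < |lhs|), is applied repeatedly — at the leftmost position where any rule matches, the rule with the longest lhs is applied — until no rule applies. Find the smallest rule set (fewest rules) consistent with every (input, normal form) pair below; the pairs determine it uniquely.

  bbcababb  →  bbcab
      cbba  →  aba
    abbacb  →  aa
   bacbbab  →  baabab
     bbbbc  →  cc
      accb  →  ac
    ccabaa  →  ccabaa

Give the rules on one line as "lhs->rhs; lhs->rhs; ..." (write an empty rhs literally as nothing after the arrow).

  | bbcababb => bbcab
  | cbba => aba
  | abbacb => acb => aa
  | bacbbab => baabab

abb->; bbb->cc; cb->a; ccb->c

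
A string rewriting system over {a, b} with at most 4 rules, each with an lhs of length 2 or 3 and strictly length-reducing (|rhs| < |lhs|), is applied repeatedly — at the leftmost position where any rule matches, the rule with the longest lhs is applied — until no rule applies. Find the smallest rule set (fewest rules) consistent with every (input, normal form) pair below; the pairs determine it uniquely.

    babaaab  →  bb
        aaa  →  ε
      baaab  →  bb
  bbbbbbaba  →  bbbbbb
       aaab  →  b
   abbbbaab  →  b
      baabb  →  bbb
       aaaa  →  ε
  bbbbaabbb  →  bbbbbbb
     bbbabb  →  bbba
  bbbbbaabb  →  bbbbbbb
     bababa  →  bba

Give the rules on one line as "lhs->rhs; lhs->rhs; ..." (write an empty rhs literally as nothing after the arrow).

  | babaaab => baaaab => baaab => baab => bb
  | aaa => aa => ε
  | baaab => baab => bb
  | bbbbbbaba => bbbbbbaa => bbbbbb

aa->; aaa->aa; ab->a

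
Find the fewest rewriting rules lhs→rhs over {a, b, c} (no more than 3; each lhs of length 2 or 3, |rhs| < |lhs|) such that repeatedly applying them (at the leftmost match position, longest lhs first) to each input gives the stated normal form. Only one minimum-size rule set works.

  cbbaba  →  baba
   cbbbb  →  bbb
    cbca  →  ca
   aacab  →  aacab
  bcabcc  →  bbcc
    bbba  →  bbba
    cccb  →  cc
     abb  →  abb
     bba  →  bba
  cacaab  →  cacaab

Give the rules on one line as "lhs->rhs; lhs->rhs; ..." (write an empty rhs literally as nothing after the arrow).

bca->b; cb->

  | cbbaba => baba
  | cbbbb => bbb
  | cbca => ca
  | aacab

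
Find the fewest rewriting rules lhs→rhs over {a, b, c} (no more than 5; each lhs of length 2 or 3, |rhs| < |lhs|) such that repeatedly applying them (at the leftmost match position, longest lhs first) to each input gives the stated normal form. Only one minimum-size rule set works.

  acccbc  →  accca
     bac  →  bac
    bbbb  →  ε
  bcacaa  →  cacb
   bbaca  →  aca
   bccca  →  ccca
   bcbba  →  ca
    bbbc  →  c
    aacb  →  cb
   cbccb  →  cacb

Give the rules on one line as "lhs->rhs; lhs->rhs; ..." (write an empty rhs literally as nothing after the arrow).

aa->b; bb->; bc->c; cbc->ca

  | acccbc => accca
  | bac
  | bbbb => bb => ε
  | bcacaa => cacaa => cacb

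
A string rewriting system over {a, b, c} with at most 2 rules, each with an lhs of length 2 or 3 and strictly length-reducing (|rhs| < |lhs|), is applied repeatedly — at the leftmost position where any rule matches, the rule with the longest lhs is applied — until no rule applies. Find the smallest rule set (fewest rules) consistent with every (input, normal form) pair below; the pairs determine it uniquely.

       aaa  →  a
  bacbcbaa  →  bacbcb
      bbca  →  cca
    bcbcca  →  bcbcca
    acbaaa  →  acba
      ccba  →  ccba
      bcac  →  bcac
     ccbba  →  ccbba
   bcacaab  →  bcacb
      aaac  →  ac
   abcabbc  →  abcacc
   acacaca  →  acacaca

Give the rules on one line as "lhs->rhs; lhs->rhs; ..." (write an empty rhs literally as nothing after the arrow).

aa->; bbc->cc

  | aaa => a
  | bacbcbaa => bacbcb
  | bbca => cca
  | bcbcca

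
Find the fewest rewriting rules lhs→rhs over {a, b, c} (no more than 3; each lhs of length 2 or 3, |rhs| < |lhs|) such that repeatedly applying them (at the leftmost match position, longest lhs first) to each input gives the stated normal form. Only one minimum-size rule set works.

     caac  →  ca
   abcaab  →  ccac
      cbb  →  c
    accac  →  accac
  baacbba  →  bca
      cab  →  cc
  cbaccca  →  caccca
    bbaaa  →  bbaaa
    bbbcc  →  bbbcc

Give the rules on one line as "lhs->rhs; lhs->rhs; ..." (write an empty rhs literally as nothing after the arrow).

  | caac => ca
  | abcaab => ccaab => ccac
  | cbb => cb => c
  | accac

aac->a; ab->c; cb->c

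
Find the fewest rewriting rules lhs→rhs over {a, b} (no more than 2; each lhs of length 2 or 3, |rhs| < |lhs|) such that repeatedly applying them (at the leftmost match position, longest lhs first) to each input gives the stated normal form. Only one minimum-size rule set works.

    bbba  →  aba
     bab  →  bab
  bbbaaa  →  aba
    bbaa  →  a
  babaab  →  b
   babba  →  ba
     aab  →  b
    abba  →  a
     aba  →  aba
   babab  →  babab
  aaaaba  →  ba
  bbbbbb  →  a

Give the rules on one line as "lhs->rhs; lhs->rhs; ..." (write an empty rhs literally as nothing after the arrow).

  | bbba => aba
  | bab
  | bbbaaa => abaaa => aba
  | bbaa => aaa => a

aa->; bb->a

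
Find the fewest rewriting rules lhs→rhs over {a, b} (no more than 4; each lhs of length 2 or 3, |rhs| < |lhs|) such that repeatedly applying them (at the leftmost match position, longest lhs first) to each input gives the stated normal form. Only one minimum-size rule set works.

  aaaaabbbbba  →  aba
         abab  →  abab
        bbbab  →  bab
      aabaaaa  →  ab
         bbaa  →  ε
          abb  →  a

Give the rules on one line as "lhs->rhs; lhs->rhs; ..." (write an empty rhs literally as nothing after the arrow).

  | aaaaabbbbba => aaabbbbba => abbbbba => abbba => aba
  | abab
  | bbbab => bab
  | aabaaaa => abaaaa => abaa => ab

aa->; aab->ab; bb->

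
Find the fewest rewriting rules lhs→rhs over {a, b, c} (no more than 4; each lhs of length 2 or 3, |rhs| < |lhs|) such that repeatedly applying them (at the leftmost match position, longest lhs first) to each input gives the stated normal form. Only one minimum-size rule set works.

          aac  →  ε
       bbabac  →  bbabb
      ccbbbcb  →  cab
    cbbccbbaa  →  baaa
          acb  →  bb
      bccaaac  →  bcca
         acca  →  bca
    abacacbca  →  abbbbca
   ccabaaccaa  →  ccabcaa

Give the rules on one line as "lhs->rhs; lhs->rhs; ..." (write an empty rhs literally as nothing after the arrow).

  | aac => ε
  | bbabac => bbabb
  | ccbbbcb => cabcb => cab
  | cbbccbbaa => accbbaa => bcbbaa => baaa

aac->; ac->b; cb->; cbb->a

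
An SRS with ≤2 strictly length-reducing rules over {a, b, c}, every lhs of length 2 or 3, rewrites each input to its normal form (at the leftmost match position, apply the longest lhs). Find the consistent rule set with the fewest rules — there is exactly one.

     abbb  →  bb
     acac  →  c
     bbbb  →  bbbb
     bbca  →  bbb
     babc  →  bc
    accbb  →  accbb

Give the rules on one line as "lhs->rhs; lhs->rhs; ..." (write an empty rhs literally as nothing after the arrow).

  | abbb => bb
  | acac => abc => c
  | bbbb
  | bbca => bbb

ab->; ca->b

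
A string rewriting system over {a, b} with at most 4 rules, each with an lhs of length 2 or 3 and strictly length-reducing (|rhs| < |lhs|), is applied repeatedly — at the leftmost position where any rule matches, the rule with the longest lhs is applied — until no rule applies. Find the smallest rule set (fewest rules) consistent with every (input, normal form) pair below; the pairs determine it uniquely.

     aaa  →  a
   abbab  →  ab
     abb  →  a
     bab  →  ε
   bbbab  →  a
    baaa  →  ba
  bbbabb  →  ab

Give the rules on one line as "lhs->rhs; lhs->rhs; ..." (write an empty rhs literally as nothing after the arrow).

aa->a; bab->; bb->a

  | aaa => aa => a
  | abbab => aaab => aab => ab
  | abb => aa => a
  | bab => ε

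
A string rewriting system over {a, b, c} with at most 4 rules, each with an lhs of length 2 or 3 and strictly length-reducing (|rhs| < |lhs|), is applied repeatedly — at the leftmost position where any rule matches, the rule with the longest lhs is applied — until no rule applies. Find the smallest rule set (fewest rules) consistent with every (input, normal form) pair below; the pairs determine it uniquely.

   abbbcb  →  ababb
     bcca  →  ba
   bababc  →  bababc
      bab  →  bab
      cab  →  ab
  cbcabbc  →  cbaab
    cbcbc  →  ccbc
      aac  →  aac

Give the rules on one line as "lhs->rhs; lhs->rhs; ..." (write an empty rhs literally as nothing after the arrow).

bbc->ab; bcb->cb; ca->a

  | abbbcb => ababb
  | bcca => bca => ba
  | bababc
  | bab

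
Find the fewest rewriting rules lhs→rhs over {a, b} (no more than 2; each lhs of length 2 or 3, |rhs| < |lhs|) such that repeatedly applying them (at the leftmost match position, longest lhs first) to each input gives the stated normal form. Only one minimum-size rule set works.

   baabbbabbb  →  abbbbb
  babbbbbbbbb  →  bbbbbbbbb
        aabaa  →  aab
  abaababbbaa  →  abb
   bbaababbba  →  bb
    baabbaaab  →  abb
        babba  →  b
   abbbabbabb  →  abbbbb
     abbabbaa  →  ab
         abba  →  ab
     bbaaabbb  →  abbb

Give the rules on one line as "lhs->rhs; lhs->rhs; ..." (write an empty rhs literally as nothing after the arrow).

  | baabbbabbb => abbbabbb => abbbbb
  | babbbbbbbbb => bbbbbbbbb
  | aabaa => aaba => aab
  | abaababbbaa => abababbbaa => abbabbbaa => abbbbaa => abbba => abb

aba->ab; ba->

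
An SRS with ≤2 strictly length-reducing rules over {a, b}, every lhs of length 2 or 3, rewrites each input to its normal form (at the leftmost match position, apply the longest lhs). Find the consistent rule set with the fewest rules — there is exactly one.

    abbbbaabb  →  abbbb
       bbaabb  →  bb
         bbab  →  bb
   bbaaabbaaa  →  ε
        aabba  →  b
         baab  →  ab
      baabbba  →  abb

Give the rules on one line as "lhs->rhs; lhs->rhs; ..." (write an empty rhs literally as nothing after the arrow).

  | abbbbaabb => abbbabb => abbbb
  | bbaabb => babb => bb
  | bbab => bb
  | bbaaabbaaa => baabbaaa => abbaaa => abaa => aa => ε

aa->; ba->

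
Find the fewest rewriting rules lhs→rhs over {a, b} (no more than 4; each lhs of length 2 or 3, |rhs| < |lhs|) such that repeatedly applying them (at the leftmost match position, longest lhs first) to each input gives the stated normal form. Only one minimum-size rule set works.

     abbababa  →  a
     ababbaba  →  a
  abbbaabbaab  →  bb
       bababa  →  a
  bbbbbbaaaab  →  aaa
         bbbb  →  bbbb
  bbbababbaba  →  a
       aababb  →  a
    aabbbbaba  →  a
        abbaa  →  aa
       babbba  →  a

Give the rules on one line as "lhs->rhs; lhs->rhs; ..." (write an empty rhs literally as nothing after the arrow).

  | abbababa => ababa => aba => a
  | ababbaba => abbaba => aba => a
  | abbbaabbaab => baabbaab => babbaab => bbbaab => baab => bab => bb
  | bababa => bbaba => aba => a

ab->; abb->; ba->b; bba->a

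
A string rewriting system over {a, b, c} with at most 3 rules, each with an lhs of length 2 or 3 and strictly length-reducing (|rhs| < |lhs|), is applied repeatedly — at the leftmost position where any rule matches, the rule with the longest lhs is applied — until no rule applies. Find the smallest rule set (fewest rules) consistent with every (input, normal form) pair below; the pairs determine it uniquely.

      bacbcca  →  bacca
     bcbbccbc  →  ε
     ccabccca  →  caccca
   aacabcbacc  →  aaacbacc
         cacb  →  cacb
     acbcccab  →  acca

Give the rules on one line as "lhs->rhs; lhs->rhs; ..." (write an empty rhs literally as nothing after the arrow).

  | bacbcca => bacca
  | bcbbccbc => bbccbc => bcbc => bc => ε
  | ccabccca => caccca
  | aacabcbacc => aaacbacc

bc->; cab->a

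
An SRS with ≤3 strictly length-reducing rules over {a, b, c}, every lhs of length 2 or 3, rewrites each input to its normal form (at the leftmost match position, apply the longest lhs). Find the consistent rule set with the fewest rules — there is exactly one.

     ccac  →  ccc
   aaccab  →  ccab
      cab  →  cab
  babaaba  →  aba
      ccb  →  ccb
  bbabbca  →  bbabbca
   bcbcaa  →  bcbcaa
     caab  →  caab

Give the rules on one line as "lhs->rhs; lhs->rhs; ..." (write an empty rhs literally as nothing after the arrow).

  | ccac => ccc
  | aaccab => accab => ccab
  | cab
  | babaaba => baaba => aba

ac->c; baa->a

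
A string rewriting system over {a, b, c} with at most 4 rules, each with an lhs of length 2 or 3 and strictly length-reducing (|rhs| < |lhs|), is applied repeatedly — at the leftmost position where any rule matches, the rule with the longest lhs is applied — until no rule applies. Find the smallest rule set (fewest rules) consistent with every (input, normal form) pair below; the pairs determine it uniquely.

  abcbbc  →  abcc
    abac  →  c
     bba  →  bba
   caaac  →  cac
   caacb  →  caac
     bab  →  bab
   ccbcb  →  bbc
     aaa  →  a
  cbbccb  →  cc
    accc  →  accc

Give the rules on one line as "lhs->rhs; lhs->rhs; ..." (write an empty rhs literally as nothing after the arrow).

aaa->a; aba->; cb->c; ccb->bc

  | abcbbc => abcbc => abcc
  | abac => c
  | bba
  | caaac => cac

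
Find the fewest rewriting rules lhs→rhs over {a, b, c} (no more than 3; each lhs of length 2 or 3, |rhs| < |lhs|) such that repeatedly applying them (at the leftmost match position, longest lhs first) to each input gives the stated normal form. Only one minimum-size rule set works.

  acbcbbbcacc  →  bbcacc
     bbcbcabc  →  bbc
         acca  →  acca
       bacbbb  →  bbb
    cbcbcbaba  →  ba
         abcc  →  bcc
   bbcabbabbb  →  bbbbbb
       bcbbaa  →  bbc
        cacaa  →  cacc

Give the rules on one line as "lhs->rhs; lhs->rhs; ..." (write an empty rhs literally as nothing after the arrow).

aa->c; ab->b; cb->

  | acbcbbbcacc => acbbbcacc => abbcacc => bbcacc
  | bbcbcabc => bbcabc => bbcbc => bbc
  | acca
  | bacbbb => babb => bbb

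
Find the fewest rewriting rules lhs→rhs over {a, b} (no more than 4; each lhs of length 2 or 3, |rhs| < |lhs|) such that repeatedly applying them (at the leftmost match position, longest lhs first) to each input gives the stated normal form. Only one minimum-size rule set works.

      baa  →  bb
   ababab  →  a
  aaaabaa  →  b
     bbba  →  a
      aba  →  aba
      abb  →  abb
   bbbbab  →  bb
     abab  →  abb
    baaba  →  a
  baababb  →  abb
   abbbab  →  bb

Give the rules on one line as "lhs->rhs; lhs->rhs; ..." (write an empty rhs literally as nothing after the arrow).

aa->b; bab->bb; bbb->

  | baa => bb
  | ababab => abbab => abbb => a
  | aaaabaa => baabaa => bbbaa => aa => b
  | bbba => a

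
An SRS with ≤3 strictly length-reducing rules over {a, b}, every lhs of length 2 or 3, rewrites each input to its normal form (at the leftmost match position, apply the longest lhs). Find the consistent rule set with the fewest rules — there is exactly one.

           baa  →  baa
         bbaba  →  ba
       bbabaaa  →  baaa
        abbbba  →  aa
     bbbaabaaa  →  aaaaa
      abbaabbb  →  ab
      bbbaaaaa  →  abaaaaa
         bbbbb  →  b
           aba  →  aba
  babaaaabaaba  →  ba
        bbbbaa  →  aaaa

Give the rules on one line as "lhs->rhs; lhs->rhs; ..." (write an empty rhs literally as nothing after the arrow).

aab->b; bab->ab; bb->a

  | baa
  | bbaba => aaba => ba
  | bbabaaa => aabaaa => baaa
  | abbbba => aabba => bba => aa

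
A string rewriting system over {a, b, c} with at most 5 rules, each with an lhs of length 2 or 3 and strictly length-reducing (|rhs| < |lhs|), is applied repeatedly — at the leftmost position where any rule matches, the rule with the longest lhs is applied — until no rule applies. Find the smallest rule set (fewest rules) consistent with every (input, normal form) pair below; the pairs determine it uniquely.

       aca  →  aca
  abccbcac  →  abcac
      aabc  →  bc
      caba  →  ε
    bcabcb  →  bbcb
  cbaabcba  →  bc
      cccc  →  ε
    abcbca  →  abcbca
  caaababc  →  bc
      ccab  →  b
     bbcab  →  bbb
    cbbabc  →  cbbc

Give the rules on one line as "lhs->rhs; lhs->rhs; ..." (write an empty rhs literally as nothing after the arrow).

  | aca
  | abccbcac => ababcac => abcac
  | aabc => bc
  | caba => ba => ε

aa->; ba->; cab->b; cc->a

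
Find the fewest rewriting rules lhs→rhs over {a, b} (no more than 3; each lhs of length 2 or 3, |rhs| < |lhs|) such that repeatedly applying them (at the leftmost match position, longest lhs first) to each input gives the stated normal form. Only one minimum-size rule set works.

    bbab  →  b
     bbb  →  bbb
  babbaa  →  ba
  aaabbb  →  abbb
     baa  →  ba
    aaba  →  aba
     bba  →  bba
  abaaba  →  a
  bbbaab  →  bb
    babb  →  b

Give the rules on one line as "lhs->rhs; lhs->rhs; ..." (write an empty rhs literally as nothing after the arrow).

aa->a; bab->

  | bbab => b
  | bbb
  | babbaa => baa => ba
  | aaabbb => aabbb => abbb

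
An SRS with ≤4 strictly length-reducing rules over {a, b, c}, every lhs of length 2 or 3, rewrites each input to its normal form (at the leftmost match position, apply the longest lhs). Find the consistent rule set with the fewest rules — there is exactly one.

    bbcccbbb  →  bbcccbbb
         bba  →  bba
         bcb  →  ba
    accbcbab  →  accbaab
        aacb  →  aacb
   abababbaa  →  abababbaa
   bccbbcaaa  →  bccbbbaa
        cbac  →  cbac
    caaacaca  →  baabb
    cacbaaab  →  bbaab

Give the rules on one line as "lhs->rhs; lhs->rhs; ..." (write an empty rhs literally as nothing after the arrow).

  | bbcccbbb
  | bba
  | bcb => ba
  | accbcbab => accbaab

aaa->ba; bcb->ba; ca->b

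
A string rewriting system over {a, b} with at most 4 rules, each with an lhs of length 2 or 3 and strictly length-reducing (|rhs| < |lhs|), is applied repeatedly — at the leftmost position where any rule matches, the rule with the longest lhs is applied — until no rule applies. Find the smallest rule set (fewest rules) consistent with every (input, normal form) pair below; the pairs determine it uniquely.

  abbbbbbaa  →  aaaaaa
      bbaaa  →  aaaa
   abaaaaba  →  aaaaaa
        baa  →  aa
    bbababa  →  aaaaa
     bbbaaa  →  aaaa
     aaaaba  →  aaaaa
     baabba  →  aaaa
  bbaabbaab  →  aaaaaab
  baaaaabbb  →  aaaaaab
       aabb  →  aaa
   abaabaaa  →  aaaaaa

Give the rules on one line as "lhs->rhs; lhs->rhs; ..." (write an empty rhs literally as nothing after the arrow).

  | abbbbbbaa => aabbbbaa => aaabbaa => aaaaaa
  | bbaaa => aaaa
  | abaaaaba => aaaaaba => aaaaaa
  | baa => aa

ba->a; bab->aa; bb->a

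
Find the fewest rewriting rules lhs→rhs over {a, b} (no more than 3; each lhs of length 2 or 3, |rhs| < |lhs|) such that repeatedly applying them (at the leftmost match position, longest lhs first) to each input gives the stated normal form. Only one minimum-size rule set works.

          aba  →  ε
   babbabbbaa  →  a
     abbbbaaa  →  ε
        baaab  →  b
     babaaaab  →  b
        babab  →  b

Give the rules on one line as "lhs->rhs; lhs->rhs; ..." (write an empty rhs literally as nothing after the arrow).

  | aba => aa => ε
  | babbabbbaa => abbabbbaa => ababbbaa => aabbbaa => bbbaa => bba => ba => a
  | abbbbaaa => abbbaa => abba => aba => aa => ε
  | baaab => aab => b

aa->; ba->a; baa->a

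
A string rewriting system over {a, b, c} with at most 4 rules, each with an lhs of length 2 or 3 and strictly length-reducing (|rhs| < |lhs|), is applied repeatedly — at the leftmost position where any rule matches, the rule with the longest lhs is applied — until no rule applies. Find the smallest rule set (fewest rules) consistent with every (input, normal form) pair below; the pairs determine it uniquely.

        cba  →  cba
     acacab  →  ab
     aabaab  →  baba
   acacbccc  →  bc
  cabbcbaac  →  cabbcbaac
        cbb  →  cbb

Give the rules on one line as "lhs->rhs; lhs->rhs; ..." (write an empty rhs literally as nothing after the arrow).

aab->ba; aca->c; cc->

  | cba
  | acacab => ccab => ab
  | aabaab => baaab => baba
  | acacbccc => ccbccc => bccc => bc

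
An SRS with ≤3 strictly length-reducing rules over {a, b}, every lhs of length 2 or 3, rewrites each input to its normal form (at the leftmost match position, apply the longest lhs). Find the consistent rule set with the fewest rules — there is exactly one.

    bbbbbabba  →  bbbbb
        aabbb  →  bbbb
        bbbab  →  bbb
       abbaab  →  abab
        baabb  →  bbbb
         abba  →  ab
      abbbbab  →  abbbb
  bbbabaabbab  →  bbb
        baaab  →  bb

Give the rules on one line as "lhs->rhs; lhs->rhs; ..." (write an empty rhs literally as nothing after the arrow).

  | bbbbbabba => bbbbbba => bbbbb
  | aabbb => bbbb
  | bbbab => bbb
  | abbaab => abab

aa->b; bba->b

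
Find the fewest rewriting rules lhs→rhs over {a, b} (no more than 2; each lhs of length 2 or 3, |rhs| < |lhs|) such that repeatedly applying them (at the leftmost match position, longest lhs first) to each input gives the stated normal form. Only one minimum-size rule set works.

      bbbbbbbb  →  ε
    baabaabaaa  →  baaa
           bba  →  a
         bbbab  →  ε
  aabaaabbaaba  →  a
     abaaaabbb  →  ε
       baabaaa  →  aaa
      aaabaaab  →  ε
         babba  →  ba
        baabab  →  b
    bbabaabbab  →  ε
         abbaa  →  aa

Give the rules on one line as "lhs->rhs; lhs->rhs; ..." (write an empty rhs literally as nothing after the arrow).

ab->b; bb->

  | bbbbbbbb => bbbbbb => bbbb => bb => ε
  | baabaabaaa => babaabaaa => bbaabaaa => aabaaa => abaaa => baaa
  | bba => a
  | bbbab => bab => bb => ε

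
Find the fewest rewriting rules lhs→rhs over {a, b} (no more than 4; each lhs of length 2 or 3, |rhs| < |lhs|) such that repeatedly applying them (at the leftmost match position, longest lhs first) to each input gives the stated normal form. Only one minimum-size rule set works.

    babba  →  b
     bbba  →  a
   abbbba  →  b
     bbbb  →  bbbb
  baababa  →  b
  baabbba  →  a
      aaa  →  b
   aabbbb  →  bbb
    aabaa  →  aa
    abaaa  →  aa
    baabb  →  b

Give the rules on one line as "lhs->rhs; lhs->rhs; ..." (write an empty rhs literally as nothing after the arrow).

  | babba => abba => aba => b
  | bbba => bba => ba => a
  | abbbba => abbba => abba => aba => b
  | bbbb

aaa->b; aab->; aba->b; ba->a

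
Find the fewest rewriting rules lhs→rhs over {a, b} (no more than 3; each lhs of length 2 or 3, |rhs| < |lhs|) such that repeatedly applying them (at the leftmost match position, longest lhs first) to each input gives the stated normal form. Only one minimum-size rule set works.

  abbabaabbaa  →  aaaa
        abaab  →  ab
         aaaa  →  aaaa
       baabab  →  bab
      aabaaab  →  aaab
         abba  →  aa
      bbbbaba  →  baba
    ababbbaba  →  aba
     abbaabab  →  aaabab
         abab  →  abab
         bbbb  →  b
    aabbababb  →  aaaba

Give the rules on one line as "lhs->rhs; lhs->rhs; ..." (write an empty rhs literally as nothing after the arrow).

  | abbabaabbaa => aabaabbaa => aabbaa => aaaa
  | abaab => ab
  | aaaa
  | baabab => bab

baa->; bb->; bbb->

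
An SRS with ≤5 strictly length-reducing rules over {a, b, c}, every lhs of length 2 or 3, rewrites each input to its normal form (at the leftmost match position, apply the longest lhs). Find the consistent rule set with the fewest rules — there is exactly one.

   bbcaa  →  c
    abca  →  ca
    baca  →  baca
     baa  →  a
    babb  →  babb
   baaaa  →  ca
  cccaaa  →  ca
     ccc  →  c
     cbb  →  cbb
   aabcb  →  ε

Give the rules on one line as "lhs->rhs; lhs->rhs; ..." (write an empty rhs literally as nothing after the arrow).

aa->c; bc->a; cab->; cc->c

  | bbcaa => baaa => bca => aa => c
  | abca => aaa => ca
  | baca
  | baa => bc => a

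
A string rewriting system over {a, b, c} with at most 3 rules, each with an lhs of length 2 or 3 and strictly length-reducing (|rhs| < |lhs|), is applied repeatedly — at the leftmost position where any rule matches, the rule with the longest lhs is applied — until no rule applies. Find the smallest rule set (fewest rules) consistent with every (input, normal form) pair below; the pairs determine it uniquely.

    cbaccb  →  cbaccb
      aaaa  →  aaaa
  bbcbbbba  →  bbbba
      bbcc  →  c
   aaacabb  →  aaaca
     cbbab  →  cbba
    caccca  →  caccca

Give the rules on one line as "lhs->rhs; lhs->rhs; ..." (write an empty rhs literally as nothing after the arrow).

  | cbaccb
  | aaaa
  | bbcbbbba => bbbba
  | bbcc => c

ab->a; bbc->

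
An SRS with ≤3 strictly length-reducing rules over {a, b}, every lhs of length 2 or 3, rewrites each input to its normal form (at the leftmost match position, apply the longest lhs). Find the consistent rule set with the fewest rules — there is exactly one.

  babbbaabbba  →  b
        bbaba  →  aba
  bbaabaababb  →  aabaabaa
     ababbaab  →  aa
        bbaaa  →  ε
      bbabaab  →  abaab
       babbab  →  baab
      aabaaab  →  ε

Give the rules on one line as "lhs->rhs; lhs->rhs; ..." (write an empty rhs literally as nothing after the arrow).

  | babbbaabbba => baabaabbba => baabaaaba => baabba => baaa => b
  | bbaba => aba
  | bbaabaababb => aabaababb => aabaabaa
  | ababbaab => abaaab => abb => aa

aaa->; bb->a; bba->a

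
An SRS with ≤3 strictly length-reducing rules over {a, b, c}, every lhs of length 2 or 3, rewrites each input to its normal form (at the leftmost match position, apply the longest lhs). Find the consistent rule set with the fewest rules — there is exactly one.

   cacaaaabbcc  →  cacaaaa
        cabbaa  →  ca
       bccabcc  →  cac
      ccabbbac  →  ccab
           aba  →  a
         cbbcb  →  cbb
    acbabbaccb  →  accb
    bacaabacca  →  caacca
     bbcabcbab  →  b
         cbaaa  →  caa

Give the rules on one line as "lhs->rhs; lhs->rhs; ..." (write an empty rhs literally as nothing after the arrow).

  | cacaaaabbcc => cacaaaabc => cacaaaa
  | cabbaa => caba => ca
  | bccabcc => cabcc => cac
  | ccabbbac => ccabbc => ccab

ba->; bc->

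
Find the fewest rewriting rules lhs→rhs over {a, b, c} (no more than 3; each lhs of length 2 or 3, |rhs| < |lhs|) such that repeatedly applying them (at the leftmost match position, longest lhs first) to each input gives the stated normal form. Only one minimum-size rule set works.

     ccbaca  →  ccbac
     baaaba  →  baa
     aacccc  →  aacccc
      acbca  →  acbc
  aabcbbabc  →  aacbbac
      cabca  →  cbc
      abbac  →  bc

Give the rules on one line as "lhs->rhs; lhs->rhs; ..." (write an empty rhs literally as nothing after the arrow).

  | ccbaca => ccbac
  | baaaba => baab => baa
  | aacccc
  | acbca => acbc

ab->a; aba->b; ca->c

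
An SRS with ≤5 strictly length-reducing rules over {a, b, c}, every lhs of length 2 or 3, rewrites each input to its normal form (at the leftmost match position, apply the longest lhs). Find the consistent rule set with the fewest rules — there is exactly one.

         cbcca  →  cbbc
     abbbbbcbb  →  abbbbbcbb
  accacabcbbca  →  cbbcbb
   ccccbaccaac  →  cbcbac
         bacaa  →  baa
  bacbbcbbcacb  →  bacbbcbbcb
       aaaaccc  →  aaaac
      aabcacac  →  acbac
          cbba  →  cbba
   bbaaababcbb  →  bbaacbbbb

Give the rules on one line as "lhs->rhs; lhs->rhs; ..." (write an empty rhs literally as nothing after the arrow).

abc->cb; ca->; cc->c; cca->bc

  | cbcca => cbbc
  | abbbbbcbb
  | accacabcbbca => abccabcbbca => cbcabcbbca => cbbcbbca => cbbcbb
  | ccccbaccaac => cccbaccaac => ccbaccaac => cbaccaac => cbabcac => cbcbac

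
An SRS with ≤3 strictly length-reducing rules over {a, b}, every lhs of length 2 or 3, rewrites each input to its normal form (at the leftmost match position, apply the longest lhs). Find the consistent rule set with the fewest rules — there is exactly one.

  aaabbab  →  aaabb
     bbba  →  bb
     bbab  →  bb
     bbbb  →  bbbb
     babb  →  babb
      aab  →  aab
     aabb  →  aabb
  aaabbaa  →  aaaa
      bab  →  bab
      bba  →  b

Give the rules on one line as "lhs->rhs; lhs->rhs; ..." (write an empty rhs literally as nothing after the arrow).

aba->aa; bba->b

  | aaabbab => aaabb
  | bbba => bb
  | bbab => bb
  | bbbb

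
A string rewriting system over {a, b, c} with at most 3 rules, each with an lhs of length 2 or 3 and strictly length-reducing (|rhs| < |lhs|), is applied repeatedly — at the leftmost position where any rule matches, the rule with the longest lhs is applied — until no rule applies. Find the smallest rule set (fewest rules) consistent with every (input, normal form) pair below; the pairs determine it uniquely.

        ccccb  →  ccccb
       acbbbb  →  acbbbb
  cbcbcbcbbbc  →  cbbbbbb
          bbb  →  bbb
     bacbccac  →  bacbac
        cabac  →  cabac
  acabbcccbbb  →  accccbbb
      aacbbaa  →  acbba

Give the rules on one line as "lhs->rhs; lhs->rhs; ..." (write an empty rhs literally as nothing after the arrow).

  | ccccb
  | acbbbb
  | cbcbcbcbbbc => cbbcbcbbbc => cbbbcbbbc => cbbbbbbc => cbbbbbb
  | bbb

aa->a; abb->; bc->b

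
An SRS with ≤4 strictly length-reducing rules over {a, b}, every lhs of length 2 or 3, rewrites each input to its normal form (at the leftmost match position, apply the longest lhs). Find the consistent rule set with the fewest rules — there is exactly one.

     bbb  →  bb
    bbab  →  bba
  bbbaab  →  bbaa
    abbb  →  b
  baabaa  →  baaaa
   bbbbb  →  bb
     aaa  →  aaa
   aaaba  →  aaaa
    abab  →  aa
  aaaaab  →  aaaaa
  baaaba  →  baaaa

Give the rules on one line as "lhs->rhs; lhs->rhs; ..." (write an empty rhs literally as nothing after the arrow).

ab->a; abb->; bbb->bb

  | bbb => bb
  | bbab => bba
  | bbbaab => bbaab => bbaa
  | abbb => b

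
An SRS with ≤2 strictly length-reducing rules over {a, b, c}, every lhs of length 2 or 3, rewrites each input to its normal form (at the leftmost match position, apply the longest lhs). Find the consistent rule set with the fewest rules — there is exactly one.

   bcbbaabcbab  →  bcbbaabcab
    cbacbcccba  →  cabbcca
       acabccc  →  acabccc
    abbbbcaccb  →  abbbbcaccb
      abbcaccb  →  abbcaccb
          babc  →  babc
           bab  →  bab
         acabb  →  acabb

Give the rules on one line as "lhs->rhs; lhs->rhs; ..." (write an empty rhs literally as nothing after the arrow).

  | bcbbaabcbab => bcbbaabcab
  | cbacbcccba => cacbcccba => cabbccba => cabbcca
  | acabccc
  | abbbbcaccb

cba->ca; cbc->bb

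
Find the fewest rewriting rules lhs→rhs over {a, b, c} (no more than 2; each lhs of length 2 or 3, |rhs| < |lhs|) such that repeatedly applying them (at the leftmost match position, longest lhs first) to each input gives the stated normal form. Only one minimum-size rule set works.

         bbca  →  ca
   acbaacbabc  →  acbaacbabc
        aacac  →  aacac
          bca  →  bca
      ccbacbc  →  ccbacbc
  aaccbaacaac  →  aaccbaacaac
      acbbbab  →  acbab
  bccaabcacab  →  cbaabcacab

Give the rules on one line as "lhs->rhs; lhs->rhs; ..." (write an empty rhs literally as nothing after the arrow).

bb->; bcc->cb

  | bbca => ca
  | acbaacbabc
  | aacac
  | bca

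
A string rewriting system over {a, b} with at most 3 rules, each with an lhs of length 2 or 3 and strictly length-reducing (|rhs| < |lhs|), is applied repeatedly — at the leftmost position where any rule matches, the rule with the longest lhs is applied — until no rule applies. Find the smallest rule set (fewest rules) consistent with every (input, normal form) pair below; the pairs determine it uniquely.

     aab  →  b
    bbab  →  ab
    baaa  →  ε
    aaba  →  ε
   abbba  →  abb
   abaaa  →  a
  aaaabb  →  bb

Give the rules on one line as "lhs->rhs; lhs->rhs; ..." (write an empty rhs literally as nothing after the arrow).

aa->; ba->; bab->ab

  | aab => b
  | bbab => bab => ab
  | baaa => aa => ε
  | aaba => ba => ε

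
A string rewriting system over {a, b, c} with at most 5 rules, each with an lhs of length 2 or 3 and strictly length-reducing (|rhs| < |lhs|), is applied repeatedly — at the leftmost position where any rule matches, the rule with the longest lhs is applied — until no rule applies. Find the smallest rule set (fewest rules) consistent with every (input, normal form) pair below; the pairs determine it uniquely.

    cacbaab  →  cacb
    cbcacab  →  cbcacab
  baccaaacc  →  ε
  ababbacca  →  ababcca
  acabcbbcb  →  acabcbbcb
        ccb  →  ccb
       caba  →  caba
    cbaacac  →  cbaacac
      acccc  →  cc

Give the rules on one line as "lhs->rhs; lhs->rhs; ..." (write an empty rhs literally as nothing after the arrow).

  | cacbaab => cacb
  | cbcacab
  | baccaaacc => ccaaacc => caacc => acc => ε
  | ababbacca => ababcca

aab->; acc->; bac->c; caa->a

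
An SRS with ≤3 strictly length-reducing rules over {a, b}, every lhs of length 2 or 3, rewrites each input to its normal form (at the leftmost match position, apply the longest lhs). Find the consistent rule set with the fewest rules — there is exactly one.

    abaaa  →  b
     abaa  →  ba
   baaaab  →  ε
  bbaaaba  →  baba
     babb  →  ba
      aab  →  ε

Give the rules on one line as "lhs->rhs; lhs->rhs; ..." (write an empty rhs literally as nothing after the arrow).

aa->b; baa->aa; bb->

  | abaaa => aaaa => baa => aa => b
  | abaa => aaa => ba
  | baaaab => aaaab => baab => aab => bb => ε
  | bbaaaba => aaaba => baba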